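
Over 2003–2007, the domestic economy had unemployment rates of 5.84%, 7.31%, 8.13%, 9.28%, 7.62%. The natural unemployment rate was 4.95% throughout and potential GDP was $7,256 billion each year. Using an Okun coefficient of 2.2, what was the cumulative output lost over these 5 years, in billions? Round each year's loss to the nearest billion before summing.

Year 2003: gap = -2.2 × (5.84 - 4.95) = -1.958%, loss ≈ 7256 × 1.958/100 ≈ 142.
Year 2004: gap = -2.2 × (7.31 - 4.95) = -5.192%, loss ≈ 7256 × 5.192/100 ≈ 377.
Year 2005: gap = -2.2 × (8.13 - 4.95) = -6.996%, loss ≈ 7256 × 6.996/100 ≈ 508.
Year 2006: gap = -2.2 × (9.28 - 4.95) = -9.526%, loss ≈ 7256 × 9.526/100 ≈ 691.
Year 2007: gap = -2.2 × (7.62 - 4.95) = -5.874%, loss ≈ 7256 × 5.874/100 ≈ 426.
Total lost output = 142 + 377 + 508 + 691 + 426 = 2144 billion.

$2,144 billion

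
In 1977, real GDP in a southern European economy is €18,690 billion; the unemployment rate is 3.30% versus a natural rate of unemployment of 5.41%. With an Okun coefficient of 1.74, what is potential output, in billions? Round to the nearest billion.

€18,028 billion

Unemployment gap = 3.3 - 5.41 = -2.11 points, so output gap = -1.74 × (-2.11) = 3.6714%.
Since Y = Y* × (1 + gap/100), Y* = 18690/1.036714 ≈ 18028 billion.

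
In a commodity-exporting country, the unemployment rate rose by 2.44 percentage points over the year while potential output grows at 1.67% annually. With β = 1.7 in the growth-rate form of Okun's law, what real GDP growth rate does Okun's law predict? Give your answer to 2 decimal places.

Growth-rate Okun's law: g_Y = g_Y* - β × Δu.
g_Y = 1.67 - 1.7 × (2.44) = 1.67 - 4.148 = -2.478%, i.e. -2.48% to 2 d.p.

-2.48%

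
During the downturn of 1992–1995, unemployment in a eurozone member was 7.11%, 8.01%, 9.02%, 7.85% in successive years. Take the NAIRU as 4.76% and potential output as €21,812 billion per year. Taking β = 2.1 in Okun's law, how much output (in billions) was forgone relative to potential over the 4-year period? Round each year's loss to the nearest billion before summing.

€5,931 billion

Year 1992: gap = -2.1 × (7.11 - 4.76) = -4.935%, loss ≈ 21812 × 4.935/100 ≈ 1076.
Year 1993: gap = -2.1 × (8.01 - 4.76) = -6.825%, loss ≈ 21812 × 6.825/100 ≈ 1489.
Year 1994: gap = -2.1 × (9.02 - 4.76) = -8.946%, loss ≈ 21812 × 8.946/100 ≈ 1951.
Year 1995: gap = -2.1 × (7.85 - 4.76) = -6.489%, loss ≈ 21812 × 6.489/100 ≈ 1415.
Total lost output = 1076 + 1489 + 1951 + 1415 = 5931 billion.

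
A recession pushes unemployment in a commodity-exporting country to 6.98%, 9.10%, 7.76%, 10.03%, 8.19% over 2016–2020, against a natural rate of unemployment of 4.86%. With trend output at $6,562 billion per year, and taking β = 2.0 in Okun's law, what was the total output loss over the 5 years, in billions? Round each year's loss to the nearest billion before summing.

Year 2016: gap = -2.0 × (6.98 - 4.86) = -4.24%, loss ≈ 6562 × 4.24/100 ≈ 278.
Year 2017: gap = -2.0 × (9.1 - 4.86) = -8.48%, loss ≈ 6562 × 8.48/100 ≈ 556.
Year 2018: gap = -2.0 × (7.76 - 4.86) = -5.8%, loss ≈ 6562 × 5.8/100 ≈ 381.
Year 2019: gap = -2.0 × (10.03 - 4.86) = -10.34%, loss ≈ 6562 × 10.34/100 ≈ 679.
Year 2020: gap = -2.0 × (8.19 - 4.86) = -6.66%, loss ≈ 6562 × 6.66/100 ≈ 437.
Total lost output = 278 + 556 + 381 + 679 + 437 = 2331 billion.

$2,331 billion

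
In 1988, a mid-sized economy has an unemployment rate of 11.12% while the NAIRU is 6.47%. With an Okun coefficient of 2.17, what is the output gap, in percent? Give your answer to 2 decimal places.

-10.09%

The unemployment gap is 11.12 - 6.47 = 4.65 percentage points.
Okun's law gives an output gap of -2.17 × 4.65 = -10.0905%, i.e. 10.09% below potential.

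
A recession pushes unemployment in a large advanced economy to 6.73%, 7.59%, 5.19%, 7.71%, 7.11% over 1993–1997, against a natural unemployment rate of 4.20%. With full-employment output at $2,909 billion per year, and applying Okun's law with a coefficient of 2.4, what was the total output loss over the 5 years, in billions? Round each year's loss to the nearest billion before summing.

$931 billion

Year 1993: gap = -2.4 × (6.73 - 4.2) = -6.072%, loss ≈ 2909 × 6.072/100 ≈ 177.
Year 1994: gap = -2.4 × (7.59 - 4.2) = -8.136%, loss ≈ 2909 × 8.136/100 ≈ 237.
Year 1995: gap = -2.4 × (5.19 - 4.2) = -2.376%, loss ≈ 2909 × 2.376/100 ≈ 69.
Year 1996: gap = -2.4 × (7.71 - 4.2) = -8.424%, loss ≈ 2909 × 8.424/100 ≈ 245.
Year 1997: gap = -2.4 × (7.11 - 4.2) = -6.984%, loss ≈ 2909 × 6.984/100 ≈ 203.
Total lost output = 177 + 237 + 69 + 245 + 203 = 931 billion.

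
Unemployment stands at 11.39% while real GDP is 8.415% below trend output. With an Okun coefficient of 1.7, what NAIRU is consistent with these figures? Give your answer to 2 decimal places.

6.44%

From Okun's law, u - u* = -(output gap)/β = -(-8.415)/1.7 = 4.95 points.
So u* = 11.39 - 4.95 = 6.44%.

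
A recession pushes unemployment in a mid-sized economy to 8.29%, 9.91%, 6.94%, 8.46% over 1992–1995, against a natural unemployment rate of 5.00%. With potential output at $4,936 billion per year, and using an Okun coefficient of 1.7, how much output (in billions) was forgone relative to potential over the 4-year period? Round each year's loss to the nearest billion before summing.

Year 1992: gap = -1.7 × (8.29 - 5) = -5.593%, loss ≈ 4936 × 5.593/100 ≈ 276.
Year 1993: gap = -1.7 × (9.91 - 5) = -8.347%, loss ≈ 4936 × 8.347/100 ≈ 412.
Year 1994: gap = -1.7 × (6.94 - 5) = -3.298%, loss ≈ 4936 × 3.298/100 ≈ 163.
Year 1995: gap = -1.7 × (8.46 - 5) = -5.882%, loss ≈ 4936 × 5.882/100 ≈ 290.
Total lost output = 276 + 412 + 163 + 290 = 1141 billion.

$1,141 billion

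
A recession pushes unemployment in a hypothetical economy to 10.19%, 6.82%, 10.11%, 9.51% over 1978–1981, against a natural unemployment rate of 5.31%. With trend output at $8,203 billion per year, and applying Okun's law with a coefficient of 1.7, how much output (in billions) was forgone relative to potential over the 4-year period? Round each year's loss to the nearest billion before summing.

Year 1978: gap = -1.7 × (10.19 - 5.31) = -8.296%, loss ≈ 8203 × 8.296/100 ≈ 681.
Year 1979: gap = -1.7 × (6.82 - 5.31) = -2.567%, loss ≈ 8203 × 2.567/100 ≈ 211.
Year 1980: gap = -1.7 × (10.11 - 5.31) = -8.16%, loss ≈ 8203 × 8.16/100 ≈ 669.
Year 1981: gap = -1.7 × (9.51 - 5.31) = -7.14%, loss ≈ 8203 × 7.14/100 ≈ 586.
Total lost output = 681 + 211 + 669 + 586 = 2147 billion.

$2,147 billion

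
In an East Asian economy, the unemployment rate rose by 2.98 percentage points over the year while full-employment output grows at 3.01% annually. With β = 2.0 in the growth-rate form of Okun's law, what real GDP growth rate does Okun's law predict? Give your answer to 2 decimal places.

-2.95%

Growth-rate Okun's law: g_Y = g_Y* - β × Δu.
g_Y = 3.01 - 2.0 × (2.98) = 3.01 - 5.96 = -2.95%, i.e. -2.95% to 2 d.p.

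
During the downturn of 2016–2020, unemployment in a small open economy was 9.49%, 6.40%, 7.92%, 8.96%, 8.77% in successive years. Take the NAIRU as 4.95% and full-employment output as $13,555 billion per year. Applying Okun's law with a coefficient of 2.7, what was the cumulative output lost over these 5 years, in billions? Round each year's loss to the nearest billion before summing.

$6,146 billion

Year 2016: gap = -2.7 × (9.49 - 4.95) = -12.258%, loss ≈ 13555 × 12.258/100 ≈ 1662.
Year 2017: gap = -2.7 × (6.4 - 4.95) = -3.915%, loss ≈ 13555 × 3.915/100 ≈ 531.
Year 2018: gap = -2.7 × (7.92 - 4.95) = -8.019%, loss ≈ 13555 × 8.019/100 ≈ 1087.
Year 2019: gap = -2.7 × (8.96 - 4.95) = -10.827%, loss ≈ 13555 × 10.827/100 ≈ 1468.
Year 2020: gap = -2.7 × (8.77 - 4.95) = -10.314%, loss ≈ 13555 × 10.314/100 ≈ 1398.
Total lost output = 1662 + 531 + 1087 + 1468 + 1398 = 6146 billion.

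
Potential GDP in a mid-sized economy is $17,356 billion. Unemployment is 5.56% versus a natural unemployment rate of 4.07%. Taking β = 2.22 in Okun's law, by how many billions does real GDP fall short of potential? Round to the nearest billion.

$574 billion

Output gap = -2.22 × (5.56 - 4.07) = -2.22 × 1.49 = -3.3078%.
Actual GDP ≈ 17356 × 0.966922 ≈ 16782 billion, so the shortfall is 17356 - 16782 = 574 billion.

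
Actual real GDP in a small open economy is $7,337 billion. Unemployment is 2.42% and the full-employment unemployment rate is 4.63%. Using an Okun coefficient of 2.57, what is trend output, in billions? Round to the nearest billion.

Unemployment gap = 2.42 - 4.63 = -2.21 points, so output gap = -2.57 × (-2.21) = 5.6797%.
Since Y = Y* × (1 + gap/100), Y* = 7337/1.056797 ≈ 6943 billion.

$6,943 billion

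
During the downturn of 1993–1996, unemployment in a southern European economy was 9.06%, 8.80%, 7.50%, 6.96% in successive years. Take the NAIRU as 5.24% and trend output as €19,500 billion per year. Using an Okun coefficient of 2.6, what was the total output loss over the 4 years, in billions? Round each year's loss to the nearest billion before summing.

€5,760 billion

Year 1993: gap = -2.6 × (9.06 - 5.24) = -9.932%, loss ≈ 19500 × 9.932/100 ≈ 1937.
Year 1994: gap = -2.6 × (8.8 - 5.24) = -9.256%, loss ≈ 19500 × 9.256/100 ≈ 1805.
Year 1995: gap = -2.6 × (7.5 - 5.24) = -5.876%, loss ≈ 19500 × 5.876/100 ≈ 1146.
Year 1996: gap = -2.6 × (6.96 - 5.24) = -4.472%, loss ≈ 19500 × 4.472/100 ≈ 872.
Total lost output = 1937 + 1805 + 1146 + 872 = 5760 billion.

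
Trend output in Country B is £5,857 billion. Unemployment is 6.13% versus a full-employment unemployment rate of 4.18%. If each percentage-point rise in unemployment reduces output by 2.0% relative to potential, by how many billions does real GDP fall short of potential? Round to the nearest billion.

Output gap = -2.0 × (6.13 - 4.18) = -2 × 1.95 = -3.9%.
Actual GDP ≈ 5857 × 0.961 ≈ 5629 billion, so the shortfall is 5857 - 5629 = 228 billion.

£228 billion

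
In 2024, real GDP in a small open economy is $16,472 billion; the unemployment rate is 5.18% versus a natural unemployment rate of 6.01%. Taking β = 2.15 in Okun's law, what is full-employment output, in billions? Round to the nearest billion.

Unemployment gap = 5.18 - 6.01 = -0.83 points, so output gap = -2.15 × (-0.83) = 1.7845%.
Since Y = Y* × (1 + gap/100), Y* = 16472/1.017845 ≈ 16183 billion.

$16,183 billion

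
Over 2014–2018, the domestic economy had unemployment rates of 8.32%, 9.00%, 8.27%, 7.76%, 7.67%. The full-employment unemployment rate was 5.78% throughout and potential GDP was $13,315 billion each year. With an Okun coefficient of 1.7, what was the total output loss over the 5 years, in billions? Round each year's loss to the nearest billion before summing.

$2,744 billion

Year 2014: gap = -1.7 × (8.32 - 5.78) = -4.318%, loss ≈ 13315 × 4.318/100 ≈ 575.
Year 2015: gap = -1.7 × (9 - 5.78) = -5.474%, loss ≈ 13315 × 5.474/100 ≈ 729.
Year 2016: gap = -1.7 × (8.27 - 5.78) = -4.233%, loss ≈ 13315 × 4.233/100 ≈ 564.
Year 2017: gap = -1.7 × (7.76 - 5.78) = -3.366%, loss ≈ 13315 × 3.366/100 ≈ 448.
Year 2018: gap = -1.7 × (7.67 - 5.78) = -3.213%, loss ≈ 13315 × 3.213/100 ≈ 428.
Total lost output = 575 + 729 + 564 + 448 + 428 = 2744 billion.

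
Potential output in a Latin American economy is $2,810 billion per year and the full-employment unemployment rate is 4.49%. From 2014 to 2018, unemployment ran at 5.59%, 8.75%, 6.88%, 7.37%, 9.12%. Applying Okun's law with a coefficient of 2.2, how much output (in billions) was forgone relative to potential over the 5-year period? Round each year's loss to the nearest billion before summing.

$943 billion

Year 2014: gap = -2.2 × (5.59 - 4.49) = -2.42%, loss ≈ 2810 × 2.42/100 ≈ 68.
Year 2015: gap = -2.2 × (8.75 - 4.49) = -9.372%, loss ≈ 2810 × 9.372/100 ≈ 263.
Year 2016: gap = -2.2 × (6.88 - 4.49) = -5.258%, loss ≈ 2810 × 5.258/100 ≈ 148.
Year 2017: gap = -2.2 × (7.37 - 4.49) = -6.336%, loss ≈ 2810 × 6.336/100 ≈ 178.
Year 2018: gap = -2.2 × (9.12 - 4.49) = -10.186%, loss ≈ 2810 × 10.186/100 ≈ 286.
Total lost output = 68 + 263 + 148 + 178 + 286 = 943 billion.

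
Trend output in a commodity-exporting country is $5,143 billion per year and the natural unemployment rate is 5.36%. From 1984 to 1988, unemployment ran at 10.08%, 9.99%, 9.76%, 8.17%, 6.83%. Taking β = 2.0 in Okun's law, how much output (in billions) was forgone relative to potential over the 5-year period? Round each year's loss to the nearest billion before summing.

Year 1984: gap = -2.0 × (10.08 - 5.36) = -9.44%, loss ≈ 5143 × 9.44/100 ≈ 485.
Year 1985: gap = -2.0 × (9.99 - 5.36) = -9.26%, loss ≈ 5143 × 9.26/100 ≈ 476.
Year 1986: gap = -2.0 × (9.76 - 5.36) = -8.8%, loss ≈ 5143 × 8.8/100 ≈ 453.
Year 1987: gap = -2.0 × (8.17 - 5.36) = -5.62%, loss ≈ 5143 × 5.62/100 ≈ 289.
Year 1988: gap = -2.0 × (6.83 - 5.36) = -2.94%, loss ≈ 5143 × 2.94/100 ≈ 151.
Total lost output = 485 + 476 + 453 + 289 + 151 = 1854 billion.

$1,854 billion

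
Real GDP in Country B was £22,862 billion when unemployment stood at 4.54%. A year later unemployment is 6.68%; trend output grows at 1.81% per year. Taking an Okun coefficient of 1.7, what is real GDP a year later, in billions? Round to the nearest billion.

Δu = 6.68 - 4.54 = 2.14 points.
Okun's law (growth form): g_Y = g_Y* - β × Δu = 1.81 - 1.7 × (2.14) = 1.81 - 3.638 = -1.828%.
Real GDP in the next year = 22862 × (1 - 1.828/100) = 22862 × 0.98172 ≈ 22444 billion.

£22,444 billion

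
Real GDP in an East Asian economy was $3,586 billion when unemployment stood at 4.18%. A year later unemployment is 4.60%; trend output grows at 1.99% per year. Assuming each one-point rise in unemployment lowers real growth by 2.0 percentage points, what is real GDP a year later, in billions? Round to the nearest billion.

$3,627 billion

Δu = 4.6 - 4.18 = 0.42 points.
Okun's law (growth form): g_Y = g_Y* - β × Δu = 1.99 - 2.0 × (0.42) = 1.99 - 0.84 = 1.15%.
Real GDP in the next year = 3586 × (1 + 1.15/100) = 3586 × 1.0115 ≈ 3627 billion.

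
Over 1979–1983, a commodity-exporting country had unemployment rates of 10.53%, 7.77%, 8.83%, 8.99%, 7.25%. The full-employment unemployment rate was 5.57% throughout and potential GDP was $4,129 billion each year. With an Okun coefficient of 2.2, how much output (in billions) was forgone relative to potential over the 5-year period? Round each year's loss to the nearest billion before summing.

$1,411 billion

Year 1979: gap = -2.2 × (10.53 - 5.57) = -10.912%, loss ≈ 4129 × 10.912/100 ≈ 451.
Year 1980: gap = -2.2 × (7.77 - 5.57) = -4.84%, loss ≈ 4129 × 4.84/100 ≈ 200.
Year 1981: gap = -2.2 × (8.83 - 5.57) = -7.172%, loss ≈ 4129 × 7.172/100 ≈ 296.
Year 1982: gap = -2.2 × (8.99 - 5.57) = -7.524%, loss ≈ 4129 × 7.524/100 ≈ 311.
Year 1983: gap = -2.2 × (7.25 - 5.57) = -3.696%, loss ≈ 4129 × 3.696/100 ≈ 153.
Total lost output = 451 + 200 + 296 + 311 + 153 = 1411 billion.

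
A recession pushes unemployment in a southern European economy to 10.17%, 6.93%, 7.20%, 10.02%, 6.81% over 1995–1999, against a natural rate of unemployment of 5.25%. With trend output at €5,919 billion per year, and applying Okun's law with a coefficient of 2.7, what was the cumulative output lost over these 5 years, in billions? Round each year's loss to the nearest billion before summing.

Year 1995: gap = -2.7 × (10.17 - 5.25) = -13.284%, loss ≈ 5919 × 13.284/100 ≈ 786.
Year 1996: gap = -2.7 × (6.93 - 5.25) = -4.536%, loss ≈ 5919 × 4.536/100 ≈ 268.
Year 1997: gap = -2.7 × (7.2 - 5.25) = -5.265%, loss ≈ 5919 × 5.265/100 ≈ 312.
Year 1998: gap = -2.7 × (10.02 - 5.25) = -12.879%, loss ≈ 5919 × 12.879/100 ≈ 762.
Year 1999: gap = -2.7 × (6.81 - 5.25) = -4.212%, loss ≈ 5919 × 4.212/100 ≈ 249.
Total lost output = 786 + 268 + 312 + 762 + 249 = 2377 billion.

€2,377 billion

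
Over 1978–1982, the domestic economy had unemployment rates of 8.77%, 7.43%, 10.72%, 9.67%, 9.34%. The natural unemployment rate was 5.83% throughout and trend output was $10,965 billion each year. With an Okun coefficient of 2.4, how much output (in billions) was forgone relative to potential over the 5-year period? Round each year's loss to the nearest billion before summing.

$4,417 billion

Year 1978: gap = -2.4 × (8.77 - 5.83) = -7.056%, loss ≈ 10965 × 7.056/100 ≈ 774.
Year 1979: gap = -2.4 × (7.43 - 5.83) = -3.84%, loss ≈ 10965 × 3.84/100 ≈ 421.
Year 1980: gap = -2.4 × (10.72 - 5.83) = -11.736%, loss ≈ 10965 × 11.736/100 ≈ 1287.
Year 1981: gap = -2.4 × (9.67 - 5.83) = -9.216%, loss ≈ 10965 × 9.216/100 ≈ 1011.
Year 1982: gap = -2.4 × (9.34 - 5.83) = -8.424%, loss ≈ 10965 × 8.424/100 ≈ 924.
Total lost output = 774 + 421 + 1287 + 1011 + 924 = 4417 billion.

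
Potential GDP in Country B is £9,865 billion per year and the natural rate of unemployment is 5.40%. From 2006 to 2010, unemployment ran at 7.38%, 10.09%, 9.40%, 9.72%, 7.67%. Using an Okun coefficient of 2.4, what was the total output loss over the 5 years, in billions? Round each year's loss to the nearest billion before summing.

Year 2006: gap = -2.4 × (7.38 - 5.4) = -4.752%, loss ≈ 9865 × 4.752/100 ≈ 469.
Year 2007: gap = -2.4 × (10.09 - 5.4) = -11.256%, loss ≈ 9865 × 11.256/100 ≈ 1110.
Year 2008: gap = -2.4 × (9.4 - 5.4) = -9.6%, loss ≈ 9865 × 9.6/100 ≈ 947.
Year 2009: gap = -2.4 × (9.72 - 5.4) = -10.368%, loss ≈ 9865 × 10.368/100 ≈ 1023.
Year 2010: gap = -2.4 × (7.67 - 5.4) = -5.448%, loss ≈ 9865 × 5.448/100 ≈ 537.
Total lost output = 469 + 1110 + 947 + 1023 + 537 = 4086 billion.

£4,086 billion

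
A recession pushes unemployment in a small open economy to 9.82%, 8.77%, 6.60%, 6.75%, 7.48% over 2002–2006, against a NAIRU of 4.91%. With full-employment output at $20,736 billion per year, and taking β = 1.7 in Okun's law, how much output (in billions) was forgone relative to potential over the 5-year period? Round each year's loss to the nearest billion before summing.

Year 2002: gap = -1.7 × (9.82 - 4.91) = -8.347%, loss ≈ 20736 × 8.347/100 ≈ 1731.
Year 2003: gap = -1.7 × (8.77 - 4.91) = -6.562%, loss ≈ 20736 × 6.562/100 ≈ 1361.
Year 2004: gap = -1.7 × (6.6 - 4.91) = -2.873%, loss ≈ 20736 × 2.873/100 ≈ 596.
Year 2005: gap = -1.7 × (6.75 - 4.91) = -3.128%, loss ≈ 20736 × 3.128/100 ≈ 649.
Year 2006: gap = -1.7 × (7.48 - 4.91) = -4.369%, loss ≈ 20736 × 4.369/100 ≈ 906.
Total lost output = 1731 + 1361 + 596 + 649 + 906 = 5243 billion.

$5,243 billion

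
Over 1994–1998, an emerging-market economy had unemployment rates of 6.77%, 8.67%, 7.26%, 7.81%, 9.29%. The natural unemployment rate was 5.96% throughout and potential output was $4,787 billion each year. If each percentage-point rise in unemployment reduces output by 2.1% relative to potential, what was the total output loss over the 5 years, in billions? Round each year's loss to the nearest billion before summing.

$1,005 billion

Year 1994: gap = -2.1 × (6.77 - 5.96) = -1.701%, loss ≈ 4787 × 1.701/100 ≈ 81.
Year 1995: gap = -2.1 × (8.67 - 5.96) = -5.691%, loss ≈ 4787 × 5.691/100 ≈ 272.
Year 1996: gap = -2.1 × (7.26 - 5.96) = -2.73%, loss ≈ 4787 × 2.73/100 ≈ 131.
Year 1997: gap = -2.1 × (7.81 - 5.96) = -3.885%, loss ≈ 4787 × 3.885/100 ≈ 186.
Year 1998: gap = -2.1 × (9.29 - 5.96) = -6.993%, loss ≈ 4787 × 6.993/100 ≈ 335.
Total lost output = 81 + 272 + 131 + 186 + 335 = 1005 billion.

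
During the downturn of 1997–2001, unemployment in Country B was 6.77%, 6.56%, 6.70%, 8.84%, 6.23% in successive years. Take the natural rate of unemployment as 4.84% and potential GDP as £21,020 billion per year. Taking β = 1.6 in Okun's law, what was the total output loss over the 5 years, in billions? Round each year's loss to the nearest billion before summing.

Year 1997: gap = -1.6 × (6.77 - 4.84) = -3.088%, loss ≈ 21020 × 3.088/100 ≈ 649.
Year 1998: gap = -1.6 × (6.56 - 4.84) = -2.752%, loss ≈ 21020 × 2.752/100 ≈ 578.
Year 1999: gap = -1.6 × (6.7 - 4.84) = -2.976%, loss ≈ 21020 × 2.976/100 ≈ 626.
Year 2000: gap = -1.6 × (8.84 - 4.84) = -6.4%, loss ≈ 21020 × 6.4/100 ≈ 1345.
Year 2001: gap = -1.6 × (6.23 - 4.84) = -2.224%, loss ≈ 21020 × 2.224/100 ≈ 467.
Total lost output = 649 + 578 + 626 + 1345 + 467 = 3665 billion.

£3,665 billion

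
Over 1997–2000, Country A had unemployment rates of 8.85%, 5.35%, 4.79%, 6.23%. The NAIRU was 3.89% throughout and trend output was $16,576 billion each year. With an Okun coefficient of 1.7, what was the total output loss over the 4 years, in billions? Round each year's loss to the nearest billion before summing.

$2,722 billion

Year 1997: gap = -1.7 × (8.85 - 3.89) = -8.432%, loss ≈ 16576 × 8.432/100 ≈ 1398.
Year 1998: gap = -1.7 × (5.35 - 3.89) = -2.482%, loss ≈ 16576 × 2.482/100 ≈ 411.
Year 1999: gap = -1.7 × (4.79 - 3.89) = -1.53%, loss ≈ 16576 × 1.53/100 ≈ 254.
Year 2000: gap = -1.7 × (6.23 - 3.89) = -3.978%, loss ≈ 16576 × 3.978/100 ≈ 659.
Total lost output = 1398 + 411 + 254 + 659 = 2722 billion.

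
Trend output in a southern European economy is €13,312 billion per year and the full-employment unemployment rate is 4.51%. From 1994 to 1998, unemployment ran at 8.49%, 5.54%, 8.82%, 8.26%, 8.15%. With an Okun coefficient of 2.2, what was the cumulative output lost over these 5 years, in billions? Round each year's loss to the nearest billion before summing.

Year 1994: gap = -2.2 × (8.49 - 4.51) = -8.756%, loss ≈ 13312 × 8.756/100 ≈ 1166.
Year 1995: gap = -2.2 × (5.54 - 4.51) = -2.266%, loss ≈ 13312 × 2.266/100 ≈ 302.
Year 1996: gap = -2.2 × (8.82 - 4.51) = -9.482%, loss ≈ 13312 × 9.482/100 ≈ 1262.
Year 1997: gap = -2.2 × (8.26 - 4.51) = -8.25%, loss ≈ 13312 × 8.25/100 ≈ 1098.
Year 1998: gap = -2.2 × (8.15 - 4.51) = -8.008%, loss ≈ 13312 × 8.008/100 ≈ 1066.
Total lost output = 1166 + 302 + 1262 + 1098 + 1066 = 4894 billion.

€4,894 billion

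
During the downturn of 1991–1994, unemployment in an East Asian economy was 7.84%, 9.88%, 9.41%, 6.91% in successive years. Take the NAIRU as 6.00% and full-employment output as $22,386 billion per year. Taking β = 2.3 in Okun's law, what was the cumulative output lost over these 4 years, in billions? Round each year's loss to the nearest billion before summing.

Year 1991: gap = -2.3 × (7.84 - 6) = -4.232%, loss ≈ 22386 × 4.232/100 ≈ 947.
Year 1992: gap = -2.3 × (9.88 - 6) = -8.924%, loss ≈ 22386 × 8.924/100 ≈ 1998.
Year 1993: gap = -2.3 × (9.41 - 6) = -7.843%, loss ≈ 22386 × 7.843/100 ≈ 1756.
Year 1994: gap = -2.3 × (6.91 - 6) = -2.093%, loss ≈ 22386 × 2.093/100 ≈ 469.
Total lost output = 947 + 1998 + 1756 + 469 = 5170 billion.

$5,170 billion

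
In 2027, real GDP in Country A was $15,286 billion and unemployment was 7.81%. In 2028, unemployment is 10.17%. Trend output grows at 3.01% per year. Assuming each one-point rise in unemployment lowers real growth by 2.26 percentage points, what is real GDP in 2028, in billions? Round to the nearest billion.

$14,931 billion

Δu = 10.17 - 7.81 = 2.36 points.
Okun's law (growth form): g_Y = g_Y* - β × Δu = 3.01 - 2.26 × (2.36) = 3.01 - 5.3336 = -2.3236%.
Real GDP in the next year = 15286 × (1 - 2.3236/100) = 15286 × 0.976764 ≈ 14931 billion.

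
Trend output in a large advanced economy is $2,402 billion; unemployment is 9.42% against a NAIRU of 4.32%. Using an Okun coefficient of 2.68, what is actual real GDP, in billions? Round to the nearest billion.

Unemployment gap = 9.42 - 4.32 = 5.1 points, so the output gap is -2.68 × 5.1 = -13.668%.
Actual GDP = 2402 × (1 - 13.668/100) = 2402 × 0.86332 ≈ 2074 billion.

$2,074 billion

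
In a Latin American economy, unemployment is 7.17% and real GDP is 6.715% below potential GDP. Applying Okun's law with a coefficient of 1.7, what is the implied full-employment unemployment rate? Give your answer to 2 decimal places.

From Okun's law, u - u* = -(output gap)/β = -(-6.715)/1.7 = 3.95 points.
So u* = 7.17 - 3.95 = 3.22%.

3.22%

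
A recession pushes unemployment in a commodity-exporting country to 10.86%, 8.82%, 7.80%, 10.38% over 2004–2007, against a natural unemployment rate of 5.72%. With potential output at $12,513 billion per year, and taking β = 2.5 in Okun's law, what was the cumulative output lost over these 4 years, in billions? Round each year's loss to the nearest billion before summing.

$4,687 billion

Year 2004: gap = -2.5 × (10.86 - 5.72) = -12.85%, loss ≈ 12513 × 12.85/100 ≈ 1608.
Year 2005: gap = -2.5 × (8.82 - 5.72) = -7.75%, loss ≈ 12513 × 7.75/100 ≈ 970.
Year 2006: gap = -2.5 × (7.8 - 5.72) = -5.2%, loss ≈ 12513 × 5.2/100 ≈ 651.
Year 2007: gap = -2.5 × (10.38 - 5.72) = -11.65%, loss ≈ 12513 × 11.65/100 ≈ 1458.
Total lost output = 1608 + 970 + 651 + 1458 = 4687 billion.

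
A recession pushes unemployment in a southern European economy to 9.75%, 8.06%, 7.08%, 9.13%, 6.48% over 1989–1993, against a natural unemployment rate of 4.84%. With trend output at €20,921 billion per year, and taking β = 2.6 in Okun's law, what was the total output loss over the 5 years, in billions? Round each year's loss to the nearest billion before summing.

Year 1989: gap = -2.6 × (9.75 - 4.84) = -12.766%, loss ≈ 20921 × 12.766/100 ≈ 2671.
Year 1990: gap = -2.6 × (8.06 - 4.84) = -8.372%, loss ≈ 20921 × 8.372/100 ≈ 1752.
Year 1991: gap = -2.6 × (7.08 - 4.84) = -5.824%, loss ≈ 20921 × 5.824/100 ≈ 1218.
Year 1992: gap = -2.6 × (9.13 - 4.84) = -11.154%, loss ≈ 20921 × 11.154/100 ≈ 2334.
Year 1993: gap = -2.6 × (6.48 - 4.84) = -4.264%, loss ≈ 20921 × 4.264/100 ≈ 892.
Total lost output = 2671 + 1752 + 1218 + 2334 + 892 = 8867 billion.

€8,867 billion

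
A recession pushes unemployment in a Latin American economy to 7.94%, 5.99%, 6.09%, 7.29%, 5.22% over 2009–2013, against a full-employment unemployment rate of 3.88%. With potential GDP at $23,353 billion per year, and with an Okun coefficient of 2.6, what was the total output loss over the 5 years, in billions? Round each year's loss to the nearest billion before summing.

$7,972 billion

Year 2009: gap = -2.6 × (7.94 - 3.88) = -10.556%, loss ≈ 23353 × 10.556/100 ≈ 2465.
Year 2010: gap = -2.6 × (5.99 - 3.88) = -5.486%, loss ≈ 23353 × 5.486/100 ≈ 1281.
Year 2011: gap = -2.6 × (6.09 - 3.88) = -5.746%, loss ≈ 23353 × 5.746/100 ≈ 1342.
Year 2012: gap = -2.6 × (7.29 - 3.88) = -8.866%, loss ≈ 23353 × 8.866/100 ≈ 2070.
Year 2013: gap = -2.6 × (5.22 - 3.88) = -3.484%, loss ≈ 23353 × 3.484/100 ≈ 814.
Total lost output = 2465 + 1281 + 1342 + 2070 + 814 = 7972 billion.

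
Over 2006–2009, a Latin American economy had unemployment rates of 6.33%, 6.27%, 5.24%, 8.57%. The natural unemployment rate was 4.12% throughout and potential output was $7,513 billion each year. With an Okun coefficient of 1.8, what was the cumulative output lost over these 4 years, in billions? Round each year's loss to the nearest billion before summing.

Year 2006: gap = -1.8 × (6.33 - 4.12) = -3.978%, loss ≈ 7513 × 3.978/100 ≈ 299.
Year 2007: gap = -1.8 × (6.27 - 4.12) = -3.87%, loss ≈ 7513 × 3.87/100 ≈ 291.
Year 2008: gap = -1.8 × (5.24 - 4.12) = -2.016%, loss ≈ 7513 × 2.016/100 ≈ 151.
Year 2009: gap = -1.8 × (8.57 - 4.12) = -8.01%, loss ≈ 7513 × 8.01/100 ≈ 602.
Total lost output = 299 + 291 + 151 + 602 = 1343 billion.

$1,343 billion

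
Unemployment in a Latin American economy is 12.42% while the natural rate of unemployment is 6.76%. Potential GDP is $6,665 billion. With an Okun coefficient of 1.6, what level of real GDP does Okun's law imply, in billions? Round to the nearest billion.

$6,061 billion

Unemployment gap = 12.42 - 6.76 = 5.66 points, so the output gap is -1.6 × 5.66 = -9.056%.
Actual GDP = 6665 × (1 - 9.056/100) = 6665 × 0.90944 ≈ 6061 billion.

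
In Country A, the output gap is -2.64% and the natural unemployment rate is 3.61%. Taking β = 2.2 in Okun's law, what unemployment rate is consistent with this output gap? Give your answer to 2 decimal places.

4.81%

From Okun's law, u - u* = -(output gap)/β = -(-2.64)/2.2 = 1.2 points.
So u = 3.61 + 1.2 = 4.81%.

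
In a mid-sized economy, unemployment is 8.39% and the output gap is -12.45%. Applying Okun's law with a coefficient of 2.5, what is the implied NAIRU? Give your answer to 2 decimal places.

From Okun's law, u - u* = -(output gap)/β = -(-12.45)/2.5 = 4.98 points.
So u* = 8.39 - 4.98 = 3.41%.

3.41%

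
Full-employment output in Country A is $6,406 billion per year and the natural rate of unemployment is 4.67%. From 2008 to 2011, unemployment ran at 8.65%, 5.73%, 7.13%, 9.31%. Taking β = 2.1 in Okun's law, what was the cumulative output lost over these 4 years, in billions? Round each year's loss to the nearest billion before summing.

$1,633 billion

Year 2008: gap = -2.1 × (8.65 - 4.67) = -8.358%, loss ≈ 6406 × 8.358/100 ≈ 535.
Year 2009: gap = -2.1 × (5.73 - 4.67) = -2.226%, loss ≈ 6406 × 2.226/100 ≈ 143.
Year 2010: gap = -2.1 × (7.13 - 4.67) = -5.166%, loss ≈ 6406 × 5.166/100 ≈ 331.
Year 2011: gap = -2.1 × (9.31 - 4.67) = -9.744%, loss ≈ 6406 × 9.744/100 ≈ 624.
Total lost output = 535 + 143 + 331 + 624 = 1633 billion.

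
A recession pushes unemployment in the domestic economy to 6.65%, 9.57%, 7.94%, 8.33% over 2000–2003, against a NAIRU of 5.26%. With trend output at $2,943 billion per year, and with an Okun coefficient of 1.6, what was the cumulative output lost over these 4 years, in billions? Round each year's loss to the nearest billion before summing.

Year 2000: gap = -1.6 × (6.65 - 5.26) = -2.224%, loss ≈ 2943 × 2.224/100 ≈ 65.
Year 2001: gap = -1.6 × (9.57 - 5.26) = -6.896%, loss ≈ 2943 × 6.896/100 ≈ 203.
Year 2002: gap = -1.6 × (7.94 - 5.26) = -4.288%, loss ≈ 2943 × 4.288/100 ≈ 126.
Year 2003: gap = -1.6 × (8.33 - 5.26) = -4.912%, loss ≈ 2943 × 4.912/100 ≈ 145.
Total lost output = 65 + 203 + 126 + 145 = 539 billion.

$539 billion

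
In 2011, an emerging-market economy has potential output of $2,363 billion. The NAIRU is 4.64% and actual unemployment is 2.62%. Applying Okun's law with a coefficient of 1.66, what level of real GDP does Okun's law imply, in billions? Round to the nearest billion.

Unemployment gap = 2.62 - 4.64 = -2.02 points, so the output gap is -1.66 × (-2.02) = 3.3532%.
Actual GDP = 2363 × (1 + 3.3532/100) = 2363 × 1.033532 ≈ 2442 billion.

$2,442 billion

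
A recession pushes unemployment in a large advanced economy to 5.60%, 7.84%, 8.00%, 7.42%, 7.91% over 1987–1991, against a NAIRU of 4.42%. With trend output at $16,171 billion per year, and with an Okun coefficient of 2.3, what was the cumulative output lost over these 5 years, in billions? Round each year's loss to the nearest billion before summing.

Year 1987: gap = -2.3 × (5.6 - 4.42) = -2.714%, loss ≈ 16171 × 2.714/100 ≈ 439.
Year 1988: gap = -2.3 × (7.84 - 4.42) = -7.866%, loss ≈ 16171 × 7.866/100 ≈ 1272.
Year 1989: gap = -2.3 × (8 - 4.42) = -8.234%, loss ≈ 16171 × 8.234/100 ≈ 1332.
Year 1990: gap = -2.3 × (7.42 - 4.42) = -6.9%, loss ≈ 16171 × 6.9/100 ≈ 1116.
Year 1991: gap = -2.3 × (7.91 - 4.42) = -8.027%, loss ≈ 16171 × 8.027/100 ≈ 1298.
Total lost output = 439 + 1272 + 1332 + 1116 + 1298 = 5457 billion.

$5,457 billion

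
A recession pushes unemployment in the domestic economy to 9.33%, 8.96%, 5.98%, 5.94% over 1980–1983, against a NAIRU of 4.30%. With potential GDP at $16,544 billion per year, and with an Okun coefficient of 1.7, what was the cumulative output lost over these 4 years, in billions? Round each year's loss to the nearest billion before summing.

$3,659 billion

Year 1980: gap = -1.7 × (9.33 - 4.3) = -8.551%, loss ≈ 16544 × 8.551/100 ≈ 1415.
Year 1981: gap = -1.7 × (8.96 - 4.3) = -7.922%, loss ≈ 16544 × 7.922/100 ≈ 1311.
Year 1982: gap = -1.7 × (5.98 - 4.3) = -2.856%, loss ≈ 16544 × 2.856/100 ≈ 472.
Year 1983: gap = -1.7 × (5.94 - 4.3) = -2.788%, loss ≈ 16544 × 2.788/100 ≈ 461.
Total lost output = 1415 + 1311 + 472 + 461 = 3659 billion.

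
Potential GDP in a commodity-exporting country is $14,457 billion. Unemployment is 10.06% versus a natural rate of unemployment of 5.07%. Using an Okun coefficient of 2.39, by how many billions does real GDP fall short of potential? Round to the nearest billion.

Output gap = -2.39 × (10.06 - 5.07) = -2.39 × 4.99 = -11.9261%.
Actual GDP ≈ 14457 × 0.880739 ≈ 12733 billion, so the shortfall is 14457 - 12733 = 1724 billion.

$1,724 billion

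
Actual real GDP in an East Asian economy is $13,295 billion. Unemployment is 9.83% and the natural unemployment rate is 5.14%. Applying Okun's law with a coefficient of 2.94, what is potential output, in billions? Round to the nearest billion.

$15,421 billion

Unemployment gap = 9.83 - 5.14 = 4.69 points, so output gap = -2.94 × 4.69 = -13.7886%.
Since Y = Y* × (1 + gap/100), Y* = 13295/0.862114 ≈ 15421 billion.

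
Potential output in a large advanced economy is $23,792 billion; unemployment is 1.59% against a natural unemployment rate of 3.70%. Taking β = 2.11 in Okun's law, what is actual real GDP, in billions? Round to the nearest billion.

$24,851 billion

Unemployment gap = 1.59 - 3.7 = -2.11 points, so the output gap is -2.11 × (-2.11) = 4.4521%.
Actual GDP = 23792 × (1 + 4.4521/100) = 23792 × 1.044521 ≈ 24851 billion.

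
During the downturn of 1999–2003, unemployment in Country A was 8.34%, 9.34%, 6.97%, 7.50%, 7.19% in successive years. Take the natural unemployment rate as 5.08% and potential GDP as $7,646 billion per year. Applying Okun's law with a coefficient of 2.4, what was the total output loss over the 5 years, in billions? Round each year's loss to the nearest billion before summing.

Year 1999: gap = -2.4 × (8.34 - 5.08) = -7.824%, loss ≈ 7646 × 7.824/100 ≈ 598.
Year 2000: gap = -2.4 × (9.34 - 5.08) = -10.224%, loss ≈ 7646 × 10.224/100 ≈ 782.
Year 2001: gap = -2.4 × (6.97 - 5.08) = -4.536%, loss ≈ 7646 × 4.536/100 ≈ 347.
Year 2002: gap = -2.4 × (7.5 - 5.08) = -5.808%, loss ≈ 7646 × 5.808/100 ≈ 444.
Year 2003: gap = -2.4 × (7.19 - 5.08) = -5.064%, loss ≈ 7646 × 5.064/100 ≈ 387.
Total lost output = 598 + 782 + 347 + 444 + 387 = 2558 billion.

$2,558 billion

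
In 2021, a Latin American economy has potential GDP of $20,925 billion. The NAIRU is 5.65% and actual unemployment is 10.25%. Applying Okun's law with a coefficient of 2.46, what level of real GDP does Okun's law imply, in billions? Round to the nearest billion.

Unemployment gap = 10.25 - 5.65 = 4.6 points, so the output gap is -2.46 × 4.6 = -11.316%.
Actual GDP = 20925 × (1 - 11.316/100) = 20925 × 0.88684 ≈ 18557 billion.

$18,557 billion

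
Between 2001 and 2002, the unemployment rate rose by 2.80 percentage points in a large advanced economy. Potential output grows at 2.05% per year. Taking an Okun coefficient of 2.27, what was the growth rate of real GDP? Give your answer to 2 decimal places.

Growth-rate Okun's law: g_Y = g_Y* - β × Δu.
g_Y = 2.05 - 2.27 × (2.80) = 2.05 - 6.356 = -4.306%, i.e. -4.31% to 2 d.p.

-4.31%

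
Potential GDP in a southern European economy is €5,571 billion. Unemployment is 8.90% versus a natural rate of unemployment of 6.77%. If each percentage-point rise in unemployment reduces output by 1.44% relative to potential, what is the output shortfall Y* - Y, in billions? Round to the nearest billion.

Output gap = -1.44 × (8.9 - 6.77) = -1.44 × 2.13 = -3.0672%.
Actual GDP ≈ 5571 × 0.969328 ≈ 5400 billion, so the shortfall is 5571 - 5400 = 171 billion.

€171 billion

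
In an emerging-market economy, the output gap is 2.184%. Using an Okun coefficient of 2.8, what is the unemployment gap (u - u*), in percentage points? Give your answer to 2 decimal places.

-0.78 percentage points

Okun's law: output gap = -β × (u - u*), so u - u* = -(output gap)/β.
u - u* = -(2.184)/2.8 = -0.78 percentage points.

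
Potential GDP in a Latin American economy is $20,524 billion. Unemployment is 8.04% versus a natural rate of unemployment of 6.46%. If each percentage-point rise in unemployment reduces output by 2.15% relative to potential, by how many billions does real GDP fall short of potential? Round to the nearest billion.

Output gap = -2.15 × (8.04 - 6.46) = -2.15 × 1.58 = -3.397%.
Actual GDP ≈ 20524 × 0.96603 ≈ 19827 billion, so the shortfall is 20524 - 19827 = 697 billion.

$697 billion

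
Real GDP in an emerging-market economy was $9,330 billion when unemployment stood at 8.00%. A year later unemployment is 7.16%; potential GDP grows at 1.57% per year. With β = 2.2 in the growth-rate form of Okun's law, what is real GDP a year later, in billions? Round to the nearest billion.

Δu = 7.16 - 8 = -0.84 points.
Okun's law (growth form): g_Y = g_Y* - β × Δu = 1.57 - 2.2 × (-0.84) = 1.57 + 1.848 = 3.418%.
Real GDP in the next year = 9330 × (1 + 3.418/100) = 9330 × 1.03418 ≈ 9649 billion.

$9,649 billion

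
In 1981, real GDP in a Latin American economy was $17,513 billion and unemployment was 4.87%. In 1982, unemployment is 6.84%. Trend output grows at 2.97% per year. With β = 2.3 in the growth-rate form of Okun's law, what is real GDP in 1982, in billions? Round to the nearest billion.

Δu = 6.84 - 4.87 = 1.97 points.
Okun's law (growth form): g_Y = g_Y* - β × Δu = 2.97 - 2.3 × (1.97) = 2.97 - 4.531 = -1.561%.
Real GDP in the next year = 17513 × (1 - 1.561/100) = 17513 × 0.98439 ≈ 17240 billion.

$17,240 billion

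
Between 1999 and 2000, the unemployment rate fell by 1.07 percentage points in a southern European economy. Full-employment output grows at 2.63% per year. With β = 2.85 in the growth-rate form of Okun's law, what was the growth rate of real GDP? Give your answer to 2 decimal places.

5.68%

Growth-rate Okun's law: g_Y = g_Y* - β × Δu.
g_Y = 2.63 - 2.85 × (-1.07) = 2.63 + 3.0495 = 5.6795%, i.e. 5.68% to 2 d.p.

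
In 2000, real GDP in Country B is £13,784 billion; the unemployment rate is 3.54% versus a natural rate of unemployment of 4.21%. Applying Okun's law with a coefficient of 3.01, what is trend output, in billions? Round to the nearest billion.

Unemployment gap = 3.54 - 4.21 = -0.67 points, so output gap = -3.01 × (-0.67) = 2.0167%.
Since Y = Y* × (1 + gap/100), Y* = 13784/1.020167 ≈ 13512 billion.

£13,512 billion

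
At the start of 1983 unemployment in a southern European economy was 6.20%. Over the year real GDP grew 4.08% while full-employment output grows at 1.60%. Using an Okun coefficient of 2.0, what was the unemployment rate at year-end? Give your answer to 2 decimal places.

Growth-rate Okun's law: g_Y = g_Y* - β × Δu, so Δu = (g_Y* - g_Y)/β.
Δu = (1.6 - 4.08)/2.0 = -2.48/2.0 = -1.24 percentage points.
Year-end unemployment = 6.2 - 1.24 = 4.96%.

4.96%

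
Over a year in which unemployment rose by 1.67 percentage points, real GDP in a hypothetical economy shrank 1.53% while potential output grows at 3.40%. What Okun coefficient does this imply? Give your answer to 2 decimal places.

β ≈ 2.95

Growth form: g_Y = g_Y* - β × Δu, so β = (g_Y* - g_Y)/Δu.
β = (3.4 + 1.53)/1.67 = 4.93/1.67 = 2.95.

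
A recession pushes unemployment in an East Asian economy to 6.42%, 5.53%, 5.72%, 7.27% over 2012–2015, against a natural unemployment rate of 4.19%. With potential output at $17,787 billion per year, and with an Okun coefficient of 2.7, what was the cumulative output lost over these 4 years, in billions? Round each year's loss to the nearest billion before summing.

Year 2012: gap = -2.7 × (6.42 - 4.19) = -6.021%, loss ≈ 17787 × 6.021/100 ≈ 1071.
Year 2013: gap = -2.7 × (5.53 - 4.19) = -3.618%, loss ≈ 17787 × 3.618/100 ≈ 644.
Year 2014: gap = -2.7 × (5.72 - 4.19) = -4.131%, loss ≈ 17787 × 4.131/100 ≈ 735.
Year 2015: gap = -2.7 × (7.27 - 4.19) = -8.316%, loss ≈ 17787 × 8.316/100 ≈ 1479.
Total lost output = 1071 + 644 + 735 + 1479 = 3929 billion.

$3,929 billion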